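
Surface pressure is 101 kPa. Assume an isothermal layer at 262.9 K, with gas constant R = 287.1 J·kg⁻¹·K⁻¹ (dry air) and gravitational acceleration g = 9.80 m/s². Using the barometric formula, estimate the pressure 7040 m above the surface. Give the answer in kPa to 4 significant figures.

P ≈ 40.49 kPa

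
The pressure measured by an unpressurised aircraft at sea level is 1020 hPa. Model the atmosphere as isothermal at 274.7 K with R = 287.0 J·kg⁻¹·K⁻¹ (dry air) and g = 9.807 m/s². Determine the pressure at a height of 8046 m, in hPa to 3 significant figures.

Scale height: H = RT/g = 287.0 × 274.7 / 9.807 = 8039.0 m.
Barometric formula: P = P₀ exp(−z/H).
z/H = 8046.0/8039.0 = 1.0009; exp(−1.0009) = 0.36755.
P = 1020 × 0.36755 = 374.90 hPa.

P ≈ 375 hPa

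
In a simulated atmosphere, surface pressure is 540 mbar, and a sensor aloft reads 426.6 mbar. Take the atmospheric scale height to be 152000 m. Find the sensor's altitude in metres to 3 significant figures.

z ≈ 35800 m

Invert the barometric formula: z = H ln(P₀/P).
P₀/P = 540/426.6 = 1.2658; ln(1.2658) = 0.23570.
z = 152000 × 0.23570 = 35826 m.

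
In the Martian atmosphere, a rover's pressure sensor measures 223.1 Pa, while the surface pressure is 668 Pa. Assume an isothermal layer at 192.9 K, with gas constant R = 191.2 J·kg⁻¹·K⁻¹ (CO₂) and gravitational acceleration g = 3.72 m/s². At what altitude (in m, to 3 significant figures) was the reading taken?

z ≈ 10900 m

Scale height: H = RT/g = 191.2 × 192.9 / 3.72 = 9914.6 m.
Invert the barometric formula: z = H ln(P₀/P).
P₀/P = 668/223.1 = 2.9942; ln(2.9942) = 1.0967.
z = 9914.6 × 1.0967 = 10873 m.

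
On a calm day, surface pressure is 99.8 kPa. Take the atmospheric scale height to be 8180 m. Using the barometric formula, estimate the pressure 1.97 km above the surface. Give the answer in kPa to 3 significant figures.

P ≈ 78.4 kPa

Barometric formula: P = P₀ exp(−z/H).
z/H = 1970.0/8180.0 = 0.24083; exp(−0.24083) = 0.78598.
P = 99.8 × 0.78598 = 78.441 kPa.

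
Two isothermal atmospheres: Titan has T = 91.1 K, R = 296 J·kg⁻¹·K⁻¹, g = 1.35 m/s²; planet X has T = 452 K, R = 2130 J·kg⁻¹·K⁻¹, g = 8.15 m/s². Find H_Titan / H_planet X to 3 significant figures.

H_Titan/H_planet X ≈ 0.169

H = RT/g for each body.
H_Titan = 296 × 91.1 / 1.35 = 19975 m.
H_planet X = 2130 × 452 / 8.15 = 118130 m.
H_Titan/H_planet X = 19975/118130 = 0.16909.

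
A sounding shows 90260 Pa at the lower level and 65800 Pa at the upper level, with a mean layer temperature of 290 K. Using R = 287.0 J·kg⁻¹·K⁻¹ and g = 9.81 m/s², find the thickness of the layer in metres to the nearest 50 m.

Δz ≈ 2700 m

Hypsometric equation: Δz = (R T̄/g) ln(P₁/P₂).
R T̄/g = 287.0 × 290 / 9.81 = 8484.2 m.
ln(90260/65800) = ln(1.3717) = 0.31605.
Δz = 8484.2 × 0.31605 = 2681.4 m.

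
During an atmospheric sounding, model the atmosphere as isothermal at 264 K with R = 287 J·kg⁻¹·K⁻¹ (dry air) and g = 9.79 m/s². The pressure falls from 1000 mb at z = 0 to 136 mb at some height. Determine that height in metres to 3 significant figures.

z ≈ 15400 m

Scale height: H = RT/g = 287 × 264 / 9.79 = 7739.3 m.
Invert the barometric formula: z = H ln(P₀/P).
P₀/P = 1000/136 = 7.3529; ln(7.3529) = 1.9951.
z = 7739.3 × 1.9951 = 15441 m.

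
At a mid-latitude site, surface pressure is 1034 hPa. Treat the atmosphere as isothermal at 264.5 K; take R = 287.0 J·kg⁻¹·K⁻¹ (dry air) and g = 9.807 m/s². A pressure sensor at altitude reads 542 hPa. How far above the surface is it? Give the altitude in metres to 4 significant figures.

Scale height: H = RT/g = 287.0 × 264.5 / 9.807 = 7740.5 m.
Invert the barometric formula: z = H ln(P₀/P).
P₀/P = 1034/542 = 1.9077; ln(1.9077) = 0.64590.
z = 7740.5 × 0.64590 = 4999.6 m.

z ≈ 5000 m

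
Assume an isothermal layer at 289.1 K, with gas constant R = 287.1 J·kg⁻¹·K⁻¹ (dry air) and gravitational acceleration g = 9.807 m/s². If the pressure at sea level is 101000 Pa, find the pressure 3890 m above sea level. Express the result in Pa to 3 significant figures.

P ≈ 63800 Pa

Scale height: H = RT/g = 287.1 × 289.1 / 9.807 = 8463.4 m.
Barometric formula: P = P₀ exp(−z/H).
z/H = 3890.0/8463.4 = 0.45963; exp(−0.45963) = 0.63152.
P = 101000 × 0.63152 = 63784 Pa.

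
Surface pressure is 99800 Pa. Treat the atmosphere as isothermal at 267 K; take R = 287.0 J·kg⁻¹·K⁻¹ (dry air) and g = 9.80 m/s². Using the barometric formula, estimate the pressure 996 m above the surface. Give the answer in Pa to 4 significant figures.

Scale height: H = RT/g = 287.0 × 267 / 9.80 = 7819.3 m.
Barometric formula: P = P₀ exp(−z/H).
z/H = 996.00/7819.3 = 0.12738; exp(−0.12738) = 0.88040.
P = 99800 × 0.88040 = 87864 Pa.

P ≈ 87860 Pa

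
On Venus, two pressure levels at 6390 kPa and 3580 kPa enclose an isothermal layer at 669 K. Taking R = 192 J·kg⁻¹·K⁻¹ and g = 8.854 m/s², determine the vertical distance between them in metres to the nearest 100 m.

Hypsometric equation: Δz = (R T̄/g) ln(P₁/P₂).
R T̄/g = 192 × 669 / 8.854 = 14507 m.
ln(6390/3580) = ln(1.7849) = 0.57936.
Δz = 14507 × 0.57936 = 8404.8 m.

Δz ≈ 8400 m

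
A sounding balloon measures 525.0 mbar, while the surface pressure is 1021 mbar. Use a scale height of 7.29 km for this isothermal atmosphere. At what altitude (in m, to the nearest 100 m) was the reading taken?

Invert the barometric formula: z = H ln(P₀/P).
P₀/P = 1021/525.0 = 1.9448; ln(1.9448) = 0.66516.
z = 7290.0 × 0.66516 = 4849.0 m.

z ≈ 4800 m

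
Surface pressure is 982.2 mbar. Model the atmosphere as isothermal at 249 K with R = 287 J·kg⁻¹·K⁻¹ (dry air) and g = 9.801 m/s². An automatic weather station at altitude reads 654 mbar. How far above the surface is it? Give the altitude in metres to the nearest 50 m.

z ≈ 2950 m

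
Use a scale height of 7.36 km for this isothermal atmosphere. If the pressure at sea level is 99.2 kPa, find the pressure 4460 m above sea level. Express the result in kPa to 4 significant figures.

Barometric formula: P = P₀ exp(−z/H).
z/H = 4460.0/7360.0 = 0.60598; exp(−0.60598) = 0.54554.
P = 99.2 × 0.54554 = 54.118 kPa.

P ≈ 54.12 kPa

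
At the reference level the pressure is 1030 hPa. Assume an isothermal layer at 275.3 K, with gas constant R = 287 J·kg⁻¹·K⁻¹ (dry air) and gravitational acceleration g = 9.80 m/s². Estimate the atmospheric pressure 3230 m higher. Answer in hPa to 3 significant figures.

Scale height: H = RT/g = 287 × 275.3 / 9.80 = 8062.4 m.
Barometric formula: P = P₀ exp(−z/H).
z/H = 3230.0/8062.4 = 0.40063; exp(−0.40063) = 0.66990.
P = 1030 × 0.66990 = 690.00 hPa.

P ≈ 690 hPa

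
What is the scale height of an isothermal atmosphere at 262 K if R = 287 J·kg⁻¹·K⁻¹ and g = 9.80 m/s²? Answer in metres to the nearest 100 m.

The scale height of an isothermal atmosphere is H = RT/g.
H = 287 × 262 / 9.80 = 75194/9.80 = 7672.9 m.

H ≈ 7700 m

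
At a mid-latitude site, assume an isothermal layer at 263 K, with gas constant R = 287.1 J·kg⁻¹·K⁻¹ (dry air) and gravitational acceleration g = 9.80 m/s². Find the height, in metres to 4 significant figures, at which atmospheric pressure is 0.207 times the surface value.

Scale height: H = RT/g = 287.1 × 263 / 9.80 = 7704.8 m.
Set P/P₀ = exp(−z/H) = 0.207, so z = −H ln(0.207).
−ln(0.207) = 1.5750; z = 7704.8 × 1.5750 = 12135 m.

z ≈ 12140 m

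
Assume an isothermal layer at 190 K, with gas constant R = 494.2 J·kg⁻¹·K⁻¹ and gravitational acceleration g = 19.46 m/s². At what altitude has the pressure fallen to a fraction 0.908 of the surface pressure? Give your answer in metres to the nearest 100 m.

z ≈ 500 m

Scale height: H = RT/g = 494.2 × 190 / 19.46 = 4825.2 m.
Set P/P₀ = exp(−z/H) = 0.908, so z = −H ln(0.908).
−ln(0.908) = 0.096511; z = 4825.2 × 0.096511 = 465.68 m.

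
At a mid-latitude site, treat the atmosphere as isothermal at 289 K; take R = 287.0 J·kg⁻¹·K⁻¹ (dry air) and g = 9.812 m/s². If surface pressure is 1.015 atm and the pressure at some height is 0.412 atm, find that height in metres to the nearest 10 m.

Scale height: H = RT/g = 287.0 × 289 / 9.812 = 8453.2 m.
Invert the barometric formula: z = H ln(P₀/P).
P₀/P = 1.015/0.412 = 2.4636; ln(2.4636) = 0.90162.
z = 8453.2 × 0.90162 = 7621.6 m.

z ≈ 7620 m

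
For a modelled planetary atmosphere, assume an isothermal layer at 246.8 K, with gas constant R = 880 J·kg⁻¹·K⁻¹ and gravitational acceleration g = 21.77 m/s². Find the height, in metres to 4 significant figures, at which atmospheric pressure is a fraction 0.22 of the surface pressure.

z ≈ 15110 m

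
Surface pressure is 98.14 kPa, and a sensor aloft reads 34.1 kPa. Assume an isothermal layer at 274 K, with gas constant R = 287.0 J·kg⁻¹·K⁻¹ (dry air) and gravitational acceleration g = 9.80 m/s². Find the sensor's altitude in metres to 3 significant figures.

z ≈ 8480 m

Scale height: H = RT/g = 287.0 × 274 / 9.80 = 8024.3 m.
Invert the barometric formula: z = H ln(P₀/P).
P₀/P = 98.14/34.1 = 2.8780; ln(2.8780) = 1.0571.
z = 8024.3 × 1.0571 = 8482.5 m.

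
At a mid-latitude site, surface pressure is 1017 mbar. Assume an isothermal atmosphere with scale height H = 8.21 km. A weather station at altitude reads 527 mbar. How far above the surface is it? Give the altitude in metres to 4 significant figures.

Invert the barometric formula: z = H ln(P₀/P).
P₀/P = 1017/527 = 1.9298; ln(1.9298) = 0.65742.
z = 8210.0 × 0.65742 = 5397.4 m.

z ≈ 5397 m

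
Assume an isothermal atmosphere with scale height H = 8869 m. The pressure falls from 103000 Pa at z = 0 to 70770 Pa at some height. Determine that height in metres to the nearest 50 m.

Invert the barometric formula: z = H ln(P₀/P).
P₀/P = 103000/70770 = 1.4554; ln(1.4554) = 0.37528.
z = 8869.0 × 0.37528 = 3328.4 m.

z ≈ 3350 m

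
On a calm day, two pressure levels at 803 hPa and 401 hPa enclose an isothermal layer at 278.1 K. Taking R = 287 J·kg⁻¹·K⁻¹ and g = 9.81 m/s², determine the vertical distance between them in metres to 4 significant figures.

Δz ≈ 5650 m

Hypsometric equation: Δz = (R T̄/g) ln(P₁/P₂).
R T̄/g = 287 × 278.1 / 9.81 = 8136.1 m.
ln(803/401) = ln(2.0025) = 0.69440.
Δz = 8136.1 × 0.69440 = 5649.7 m.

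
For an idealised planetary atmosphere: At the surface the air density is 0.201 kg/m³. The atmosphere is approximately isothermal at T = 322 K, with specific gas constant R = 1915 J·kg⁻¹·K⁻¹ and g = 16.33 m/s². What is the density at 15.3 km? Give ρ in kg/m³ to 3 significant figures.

Scale height: H = RT/g = 1915 × 322 / 16.33 = 37761 m.
In an isothermal atmosphere, density decays like pressure: ρ = ρ₀ exp(−z/H).
z/H = 15300/37761 = 0.40518; exp(−0.40518) = 0.66686.
ρ = 0.201 × 0.66686 = 0.13404 kg/m³.

ρ ≈ 0.134 kg/m³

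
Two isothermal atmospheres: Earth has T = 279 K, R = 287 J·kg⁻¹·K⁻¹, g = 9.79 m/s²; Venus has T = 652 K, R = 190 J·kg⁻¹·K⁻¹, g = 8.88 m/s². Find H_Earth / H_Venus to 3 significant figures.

H = RT/g for each body.
H_Earth = 287 × 279 / 9.79 = 8179.1 m.
H_Venus = 190 × 652 / 8.88 = 13950 m.
H_Earth/H_Venus = 8179.1/13950 = 0.58632.

H_Earth/H_Venus ≈ 0.586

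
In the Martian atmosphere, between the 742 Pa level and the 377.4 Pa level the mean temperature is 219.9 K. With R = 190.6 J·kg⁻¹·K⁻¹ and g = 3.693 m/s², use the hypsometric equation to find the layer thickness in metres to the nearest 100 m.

Δz ≈ 7700 m

Hypsometric equation: Δz = (R T̄/g) ln(P₁/P₂).
R T̄/g = 190.6 × 219.9 / 3.693 = 11349 m.
ln(742/377.4) = ln(1.9661) = 0.67605.
Δz = 11349 × 0.67605 = 7672.5 m.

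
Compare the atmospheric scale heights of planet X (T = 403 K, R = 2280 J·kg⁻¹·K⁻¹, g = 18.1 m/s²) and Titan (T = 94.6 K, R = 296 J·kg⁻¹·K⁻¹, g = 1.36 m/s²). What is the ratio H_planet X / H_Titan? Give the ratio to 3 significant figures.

H = RT/g for each body.
H_planet X = 2280 × 403 / 18.1 = 50765 m.
H_Titan = 296 × 94.6 / 1.36 = 20589 m.
H_planet X/H_Titan = 50765/20589 = 2.4656.

H_planet X/H_Titan ≈ 2.47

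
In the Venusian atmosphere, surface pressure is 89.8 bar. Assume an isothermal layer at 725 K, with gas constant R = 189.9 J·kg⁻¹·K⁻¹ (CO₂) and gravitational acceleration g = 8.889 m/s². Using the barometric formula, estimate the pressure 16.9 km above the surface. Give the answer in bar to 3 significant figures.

Scale height: H = RT/g = 189.9 × 725 / 8.889 = 15489 m.
Barometric formula: P = P₀ exp(−z/H).
z/H = 16900/15489 = 1.0911; exp(−1.0911) = 0.33585.
P = 89.8 × 0.33585 = 30.159 bar.

P ≈ 30.2 bar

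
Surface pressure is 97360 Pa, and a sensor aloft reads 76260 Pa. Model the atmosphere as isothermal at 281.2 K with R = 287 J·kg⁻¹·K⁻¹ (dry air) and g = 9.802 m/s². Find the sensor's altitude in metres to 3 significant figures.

z ≈ 2010 m

Scale height: H = RT/g = 287 × 281.2 / 9.802 = 8233.5 m.
Invert the barometric formula: z = H ln(P₀/P).
P₀/P = 97360/76260 = 1.2767; ln(1.2767) = 0.24428.
z = 8233.5 × 0.24428 = 2011.3 m.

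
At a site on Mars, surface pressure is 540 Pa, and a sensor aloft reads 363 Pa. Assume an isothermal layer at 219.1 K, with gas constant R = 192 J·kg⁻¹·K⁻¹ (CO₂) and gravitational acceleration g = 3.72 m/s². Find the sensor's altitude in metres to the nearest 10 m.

z ≈ 4490 m

Scale height: H = RT/g = 192 × 219.1 / 3.72 = 11308 m.
Invert the barometric formula: z = H ln(P₀/P).
P₀/P = 540/363 = 1.4876; ln(1.4876) = 0.39716.
z = 11308 × 0.39716 = 4491.1 m.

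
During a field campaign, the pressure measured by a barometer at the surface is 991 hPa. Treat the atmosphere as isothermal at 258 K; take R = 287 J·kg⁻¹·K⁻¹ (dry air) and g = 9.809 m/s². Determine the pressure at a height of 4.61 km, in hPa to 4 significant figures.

P ≈ 538.1 hPa

Scale height: H = RT/g = 287 × 258 / 9.809 = 7548.8 m.
Barometric formula: P = P₀ exp(−z/H).
z/H = 4610.0/7548.8 = 0.61069; exp(−0.61069) = 0.54298.
P = 991 × 0.54298 = 538.09 hPa.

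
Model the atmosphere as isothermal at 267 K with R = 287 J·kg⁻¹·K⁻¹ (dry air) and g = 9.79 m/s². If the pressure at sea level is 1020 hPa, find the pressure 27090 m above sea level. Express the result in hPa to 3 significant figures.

P ≈ 32.0 hPa

Scale height: H = RT/g = 287 × 267 / 9.79 = 7827.3 m.
Barometric formula: P = P₀ exp(−z/H).
z/H = 27090/7827.3 = 3.4610; exp(−3.4610) = 0.031398.
P = 1020 × 0.031398 = 32.026 hPa.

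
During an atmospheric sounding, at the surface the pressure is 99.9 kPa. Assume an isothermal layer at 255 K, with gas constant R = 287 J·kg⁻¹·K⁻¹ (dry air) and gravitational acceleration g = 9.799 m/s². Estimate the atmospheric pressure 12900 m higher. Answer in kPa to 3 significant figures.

Scale height: H = RT/g = 287 × 255 / 9.799 = 7468.6 m.
Barometric formula: P = P₀ exp(−z/H).
z/H = 12900/7468.6 = 1.7272; exp(−1.7272) = 0.17778.
P = 99.9 × 0.17778 = 17.760 kPa.

P ≈ 17.8 kPa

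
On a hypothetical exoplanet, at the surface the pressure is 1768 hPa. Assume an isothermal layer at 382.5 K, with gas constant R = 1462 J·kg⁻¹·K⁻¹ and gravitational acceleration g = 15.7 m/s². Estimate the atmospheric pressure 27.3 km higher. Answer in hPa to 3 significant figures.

Scale height: H = RT/g = 1462 × 382.5 / 15.7 = 35619 m.
Barometric formula: P = P₀ exp(−z/H).
z/H = 27300/35619 = 0.76644; exp(−0.76644) = 0.46466.
P = 1768 × 0.46466 = 821.52 hPa.

P ≈ 822 hPa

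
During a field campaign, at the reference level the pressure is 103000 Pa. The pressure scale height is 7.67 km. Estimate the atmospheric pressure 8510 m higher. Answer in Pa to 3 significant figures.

P ≈ 34000 Pa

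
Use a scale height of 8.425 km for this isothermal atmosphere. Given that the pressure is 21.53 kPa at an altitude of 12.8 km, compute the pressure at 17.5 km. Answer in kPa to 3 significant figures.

Between two levels, P₂ = P₁ exp(−Δz/H) with Δz = z₂ − z₁.
Δz = 17500 − 12800 = 4700.0 m; Δz/H = 4700.0/8425.0 = 0.55786.
P₂ = 21.53 × exp(−0.55786) = 21.53 × 0.57243 = 12.324 kPa.

P ≈ 12.3 kPa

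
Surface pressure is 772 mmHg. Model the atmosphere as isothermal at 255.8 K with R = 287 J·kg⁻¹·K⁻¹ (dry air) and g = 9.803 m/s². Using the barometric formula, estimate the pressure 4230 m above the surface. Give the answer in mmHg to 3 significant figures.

P ≈ 439 mmHg

Scale height: H = RT/g = 287 × 255.8 / 9.803 = 7489.0 m.
Barometric formula: P = P₀ exp(−z/H).
z/H = 4230.0/7489.0 = 0.56483; exp(−0.56483) = 0.56846.
P = 772 × 0.56846 = 438.85 mmHg.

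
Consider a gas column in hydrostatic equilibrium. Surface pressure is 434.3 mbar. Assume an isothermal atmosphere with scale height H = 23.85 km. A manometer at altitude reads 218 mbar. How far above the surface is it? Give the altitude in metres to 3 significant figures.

Invert the barometric formula: z = H ln(P₀/P).
P₀/P = 434.3/218 = 1.9922; ln(1.9922) = 0.68924.
z = 23850 × 0.68924 = 16438 m.

z ≈ 16400 m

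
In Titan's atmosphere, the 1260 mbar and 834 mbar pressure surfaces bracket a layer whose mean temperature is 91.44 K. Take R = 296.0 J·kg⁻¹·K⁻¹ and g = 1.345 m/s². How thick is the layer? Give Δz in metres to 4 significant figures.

Δz ≈ 8304 m

Hypsometric equation: Δz = (R T̄/g) ln(P₁/P₂).
R T̄/g = 296.0 × 91.44 / 1.345 = 20124 m.
ln(1260/834) = ln(1.5108) = 0.41264.
Δz = 20124 × 0.41264 = 8304.0 m.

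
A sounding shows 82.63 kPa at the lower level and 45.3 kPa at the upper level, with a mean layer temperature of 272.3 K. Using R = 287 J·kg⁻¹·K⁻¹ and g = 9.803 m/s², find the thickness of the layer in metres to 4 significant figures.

Hypsometric equation: Δz = (R T̄/g) ln(P₁/P₂).
R T̄/g = 287 × 272.3 / 9.803 = 7972.1 m.
ln(82.63/45.3) = ln(1.8241) = 0.60109.
Δz = 7972.1 × 0.60109 = 4791.9 m.

Δz ≈ 4792 m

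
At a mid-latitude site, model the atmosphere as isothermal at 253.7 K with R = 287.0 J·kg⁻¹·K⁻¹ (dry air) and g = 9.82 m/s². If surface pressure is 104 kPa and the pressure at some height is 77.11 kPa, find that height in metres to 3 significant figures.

z ≈ 2220 m

Scale height: H = RT/g = 287.0 × 253.7 / 9.82 = 7414.7 m.
Invert the barometric formula: z = H ln(P₀/P).
P₀/P = 104/77.11 = 1.3487; ln(1.3487) = 0.29914.
z = 7414.7 × 0.29914 = 2218.0 m.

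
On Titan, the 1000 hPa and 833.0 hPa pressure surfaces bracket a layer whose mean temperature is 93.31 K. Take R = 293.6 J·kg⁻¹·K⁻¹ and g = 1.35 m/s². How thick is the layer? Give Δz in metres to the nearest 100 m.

Δz ≈ 3700 m

Hypsometric equation: Δz = (R T̄/g) ln(P₁/P₂).
R T̄/g = 293.6 × 93.31 / 1.35 = 20293 m.
ln(1000/833.0) = ln(1.2005) = 0.18274.
Δz = 20293 × 0.18274 = 3708.3 m.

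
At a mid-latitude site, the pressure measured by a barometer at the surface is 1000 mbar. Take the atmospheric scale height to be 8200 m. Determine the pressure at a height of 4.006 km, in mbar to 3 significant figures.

Barometric formula: P = P₀ exp(−z/H).
z/H = 4006.0/8200.0 = 0.48854; exp(−0.48854) = 0.61352.
P = 1000 × 0.61352 = 613.52 mbar.

P ≈ 614 mbar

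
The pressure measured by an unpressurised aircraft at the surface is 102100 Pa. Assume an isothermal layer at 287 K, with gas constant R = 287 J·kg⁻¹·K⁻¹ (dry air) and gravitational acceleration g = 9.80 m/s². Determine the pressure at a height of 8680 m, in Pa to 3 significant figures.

Scale height: H = RT/g = 287 × 287 / 9.80 = 8405.0 m.
Barometric formula: P = P₀ exp(−z/H).
z/H = 8680.0/8405.0 = 1.0327; exp(−1.0327) = 0.35604.
P = 102100 × 0.35604 = 36352 Pa.

P ≈ 36400 Pa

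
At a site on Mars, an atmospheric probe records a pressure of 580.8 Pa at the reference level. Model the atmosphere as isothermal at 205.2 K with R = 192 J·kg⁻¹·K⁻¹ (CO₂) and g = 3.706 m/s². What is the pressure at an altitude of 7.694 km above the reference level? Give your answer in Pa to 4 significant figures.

Scale height: H = RT/g = 192 × 205.2 / 3.706 = 10631 m.
Barometric formula: P = P₀ exp(−z/H).
z/H = 7694.0/10631 = 0.72373; exp(−0.72373) = 0.48494.
P = 580.8 × 0.48494 = 281.65 Pa.

P ≈ 281.7 Pa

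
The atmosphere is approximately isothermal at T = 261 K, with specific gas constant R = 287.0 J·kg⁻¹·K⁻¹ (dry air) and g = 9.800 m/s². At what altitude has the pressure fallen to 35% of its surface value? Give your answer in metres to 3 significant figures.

Scale height: H = RT/g = 287.0 × 261 / 9.800 = 7643.6 m.
Set P/P₀ = exp(−z/H) = 0.35, so z = −H ln(0.35).
−ln(0.35) = 1.0498; z = 7643.6 × 1.0498 = 8024.3 m.

z ≈ 8020 m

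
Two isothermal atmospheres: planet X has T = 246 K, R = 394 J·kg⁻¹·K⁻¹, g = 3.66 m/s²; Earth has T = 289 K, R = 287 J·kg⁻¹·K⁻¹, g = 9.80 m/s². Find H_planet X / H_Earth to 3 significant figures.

H_planet X/H_Earth ≈ 3.13

H = RT/g for each body.
H_planet X = 394 × 246 / 3.66 = 26482 m.
H_Earth = 287 × 289 / 9.80 = 8463.6 m.
H_planet X/H_Earth = 26482/8463.6 = 3.1289.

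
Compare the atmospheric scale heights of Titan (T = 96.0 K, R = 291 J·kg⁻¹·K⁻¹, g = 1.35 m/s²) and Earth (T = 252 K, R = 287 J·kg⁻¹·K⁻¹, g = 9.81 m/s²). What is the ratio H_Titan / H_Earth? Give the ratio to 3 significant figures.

H = RT/g for each body.
H_Titan = 291 × 96.0 / 1.35 = 20693 m.
H_Earth = 287 × 252 / 9.81 = 7372.5 m.
H_Titan/H_Earth = 20693/7372.5 = 2.8068.

H_Titan/H_Earth ≈ 2.81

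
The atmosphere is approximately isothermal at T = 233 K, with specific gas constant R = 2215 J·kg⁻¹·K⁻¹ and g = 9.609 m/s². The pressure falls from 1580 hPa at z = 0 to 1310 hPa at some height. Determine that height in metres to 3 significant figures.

z ≈ 10100 m

Scale height: H = RT/g = 2215 × 233 / 9.609 = 53710 m.
Invert the barometric formula: z = H ln(P₀/P).
P₀/P = 1580/1310 = 1.2061; ln(1.2061) = 0.18739.
z = 53710 × 0.18739 = 10065 m.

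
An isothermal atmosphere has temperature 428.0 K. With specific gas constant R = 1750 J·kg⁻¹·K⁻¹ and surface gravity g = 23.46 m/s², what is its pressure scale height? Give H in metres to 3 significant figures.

H ≈ 31900 m

The scale height of an isothermal atmosphere is H = RT/g.
H = 1750 × 428.0 / 23.46 = 749000/23.46 = 31927 m.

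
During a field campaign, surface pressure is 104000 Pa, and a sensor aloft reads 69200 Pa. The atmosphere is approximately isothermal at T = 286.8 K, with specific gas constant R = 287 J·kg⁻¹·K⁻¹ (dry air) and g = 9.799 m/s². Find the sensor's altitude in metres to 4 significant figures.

Scale height: H = RT/g = 287 × 286.8 / 9.799 = 8400.0 m.
Invert the barometric formula: z = H ln(P₀/P).
P₀/P = 104000/69200 = 1.5029; ln(1.5029) = 0.40740.
z = 8400.0 × 0.40740 = 3422.2 m.

z ≈ 3422 m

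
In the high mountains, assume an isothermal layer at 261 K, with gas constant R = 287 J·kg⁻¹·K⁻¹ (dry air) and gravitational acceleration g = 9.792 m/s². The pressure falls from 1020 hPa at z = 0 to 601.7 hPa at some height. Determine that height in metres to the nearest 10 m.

z ≈ 4040 m

Scale height: H = RT/g = 287 × 261 / 9.792 = 7649.8 m.
Invert the barometric formula: z = H ln(P₀/P).
P₀/P = 1020/601.7 = 1.6952; ln(1.6952) = 0.52780.
z = 7649.8 × 0.52780 = 4037.6 m.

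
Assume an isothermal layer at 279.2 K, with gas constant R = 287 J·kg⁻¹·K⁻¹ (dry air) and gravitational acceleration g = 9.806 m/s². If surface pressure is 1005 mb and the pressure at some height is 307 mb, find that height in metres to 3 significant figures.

Scale height: H = RT/g = 287 × 279.2 / 9.806 = 8171.6 m.
Invert the barometric formula: z = H ln(P₀/P).
P₀/P = 1005/307 = 3.2736; ln(3.2736) = 1.1859.
z = 8171.6 × 1.1859 = 9690.7 m.

z ≈ 9690 m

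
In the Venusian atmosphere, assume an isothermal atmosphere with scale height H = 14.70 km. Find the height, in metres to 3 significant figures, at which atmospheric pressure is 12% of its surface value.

Set P/P₀ = exp(−z/H) = 0.12, so z = −H ln(0.12).
−ln(0.12) = 2.1203; z = 14700 × 2.1203 = 31168 m.

z ≈ 31200 m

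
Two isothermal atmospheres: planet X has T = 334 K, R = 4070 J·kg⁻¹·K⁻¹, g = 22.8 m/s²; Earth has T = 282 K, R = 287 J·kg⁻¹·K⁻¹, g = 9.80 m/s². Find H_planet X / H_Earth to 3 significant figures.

H = RT/g for each body.
H_planet X = 4070 × 334 / 22.8 = 59622 m.
H_Earth = 287 × 282 / 9.80 = 8258.6 m.
H_planet X/H_Earth = 59622/8258.6 = 7.2194.

H_planet X/H_Earth ≈ 7.22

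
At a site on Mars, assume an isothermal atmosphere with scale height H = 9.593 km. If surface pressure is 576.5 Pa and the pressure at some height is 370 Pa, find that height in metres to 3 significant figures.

Invert the barometric formula: z = H ln(P₀/P).
P₀/P = 576.5/370 = 1.5581; ln(1.5581) = 0.44347.
z = 9593.0 × 0.44347 = 4254.2 m.

z ≈ 4250 m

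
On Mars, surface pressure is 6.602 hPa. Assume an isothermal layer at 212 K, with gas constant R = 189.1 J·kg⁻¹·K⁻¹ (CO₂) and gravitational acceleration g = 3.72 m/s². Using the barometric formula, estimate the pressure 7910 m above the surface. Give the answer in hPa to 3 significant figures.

P ≈ 3.17 hPa

Scale height: H = RT/g = 189.1 × 212 / 3.72 = 10777 m.
Barometric formula: P = P₀ exp(−z/H).
z/H = 7910.0/10777 = 0.73397; exp(−0.73397) = 0.48000.
P = 6.602 × 0.48000 = 3.1690 hPa.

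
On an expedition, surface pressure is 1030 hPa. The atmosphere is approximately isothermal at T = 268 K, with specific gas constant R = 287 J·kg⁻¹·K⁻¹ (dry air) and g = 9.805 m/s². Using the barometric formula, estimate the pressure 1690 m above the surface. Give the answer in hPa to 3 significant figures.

Scale height: H = RT/g = 287 × 268 / 9.805 = 7844.6 m.
Barometric formula: P = P₀ exp(−z/H).
z/H = 1690.0/7844.6 = 0.21543; exp(−0.21543) = 0.80619.
P = 1030 × 0.80619 = 830.38 hPa.

P ≈ 830 hPa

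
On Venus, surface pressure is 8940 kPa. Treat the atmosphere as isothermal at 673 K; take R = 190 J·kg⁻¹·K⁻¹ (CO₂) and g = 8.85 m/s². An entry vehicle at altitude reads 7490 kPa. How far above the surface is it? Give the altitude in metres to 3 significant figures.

Scale height: H = RT/g = 190 × 673 / 8.85 = 14449 m.
Invert the barometric formula: z = H ln(P₀/P).
P₀/P = 8940/7490 = 1.1936; ln(1.1936) = 0.17697.
z = 14449 × 0.17697 = 2557.0 m.

z ≈ 2560 m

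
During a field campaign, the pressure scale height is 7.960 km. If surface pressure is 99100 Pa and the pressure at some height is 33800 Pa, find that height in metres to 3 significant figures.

Invert the barometric formula: z = H ln(P₀/P).
P₀/P = 99100/33800 = 2.9320; ln(2.9320) = 1.0757.
z = 7960.0 × 1.0757 = 8562.6 m.

z ≈ 8560 m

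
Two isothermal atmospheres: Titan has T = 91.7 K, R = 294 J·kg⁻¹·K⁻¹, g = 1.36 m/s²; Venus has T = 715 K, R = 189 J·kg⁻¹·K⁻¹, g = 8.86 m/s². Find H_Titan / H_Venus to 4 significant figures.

H_Titan/H_Venus ≈ 1.300

H = RT/g for each body.
H_Titan = 294 × 91.7 / 1.36 = 19823 m.
H_Venus = 189 × 715 / 8.86 = 15252 m.
H_Titan/H_Venus = 19823/15252 = 1.2997.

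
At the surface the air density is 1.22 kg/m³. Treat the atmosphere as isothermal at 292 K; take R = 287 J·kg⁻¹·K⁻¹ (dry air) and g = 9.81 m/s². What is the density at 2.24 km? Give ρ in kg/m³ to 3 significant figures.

Scale height: H = RT/g = 287 × 292 / 9.81 = 8542.7 m.
In an isothermal atmosphere, density decays like pressure: ρ = ρ₀ exp(−z/H).
z/H = 2240.0/8542.7 = 0.26221; exp(−0.26221) = 0.76935.
ρ = 1.22 × 0.76935 = 0.93861 kg/m³.

ρ ≈ 0.939 kg/m³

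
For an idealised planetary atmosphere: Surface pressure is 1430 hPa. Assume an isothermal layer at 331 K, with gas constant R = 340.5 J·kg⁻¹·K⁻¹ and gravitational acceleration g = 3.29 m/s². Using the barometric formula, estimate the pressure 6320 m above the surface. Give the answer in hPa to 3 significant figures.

P ≈ 1190 hPa

Scale height: H = RT/g = 340.5 × 331 / 3.29 = 34257 m.
Barometric formula: P = P₀ exp(−z/H).
z/H = 6320.0/34257 = 0.18449; exp(−0.18449) = 0.83153.
P = 1430 × 0.83153 = 1189.1 hPa.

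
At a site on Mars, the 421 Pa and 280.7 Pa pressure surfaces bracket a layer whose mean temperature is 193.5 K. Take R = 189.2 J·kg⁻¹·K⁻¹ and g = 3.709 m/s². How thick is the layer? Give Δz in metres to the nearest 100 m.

Δz ≈ 4000 m

Hypsometric equation: Δz = (R T̄/g) ln(P₁/P₂).
R T̄/g = 189.2 × 193.5 / 3.709 = 9870.6 m.
ln(421/280.7) = ln(1.4998) = 0.40533.
Δz = 9870.6 × 0.40533 = 4000.9 m.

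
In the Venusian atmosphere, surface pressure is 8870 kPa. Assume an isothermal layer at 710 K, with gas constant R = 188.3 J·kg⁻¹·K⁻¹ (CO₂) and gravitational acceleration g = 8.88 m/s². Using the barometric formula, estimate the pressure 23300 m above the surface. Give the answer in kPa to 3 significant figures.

P ≈ 1890 kPa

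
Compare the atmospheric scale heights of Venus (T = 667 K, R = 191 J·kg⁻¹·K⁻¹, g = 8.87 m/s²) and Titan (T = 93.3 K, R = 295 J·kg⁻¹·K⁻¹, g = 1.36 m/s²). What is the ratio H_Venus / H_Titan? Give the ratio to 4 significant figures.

H_Venus/H_Titan ≈ 0.7097

H = RT/g for each body.
H_Venus = 191 × 667 / 8.87 = 14363 m.
H_Titan = 295 × 93.3 / 1.36 = 20238 m.
H_Venus/H_Titan = 14363/20238 = 0.70970.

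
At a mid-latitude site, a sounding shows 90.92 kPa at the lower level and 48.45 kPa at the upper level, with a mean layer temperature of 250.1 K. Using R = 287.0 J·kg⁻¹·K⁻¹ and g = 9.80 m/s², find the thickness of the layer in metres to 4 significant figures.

Δz ≈ 4610 m

Hypsometric equation: Δz = (R T̄/g) ln(P₁/P₂).
R T̄/g = 287.0 × 250.1 / 9.80 = 7324.4 m.
ln(90.92/48.45) = ln(1.8766) = 0.62946.
Δz = 7324.4 × 0.62946 = 4610.4 m.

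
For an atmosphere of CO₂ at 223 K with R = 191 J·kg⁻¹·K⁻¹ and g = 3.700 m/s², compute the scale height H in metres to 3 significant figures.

H ≈ 11500 m

The scale height of an isothermal atmosphere is H = RT/g.
H = 191 × 223 / 3.700 = 42593/3.700 = 11512 m.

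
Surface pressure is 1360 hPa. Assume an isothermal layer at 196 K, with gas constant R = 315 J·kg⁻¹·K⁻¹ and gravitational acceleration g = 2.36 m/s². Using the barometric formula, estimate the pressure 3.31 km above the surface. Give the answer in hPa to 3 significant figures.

Scale height: H = RT/g = 315 × 196 / 2.36 = 26161 m.
Barometric formula: P = P₀ exp(−z/H).
z/H = 3310.0/26161 = 0.12652; exp(−0.12652) = 0.88116.
P = 1360 × 0.88116 = 1198.4 hPa.

P ≈ 1200 hPa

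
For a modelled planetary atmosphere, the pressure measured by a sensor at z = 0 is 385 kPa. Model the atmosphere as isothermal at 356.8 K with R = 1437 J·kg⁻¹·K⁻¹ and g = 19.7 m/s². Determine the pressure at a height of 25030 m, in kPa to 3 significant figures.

P ≈ 147 kPa

Scale height: H = RT/g = 1437 × 356.8 / 19.7 = 26026 m.
Barometric formula: P = P₀ exp(−z/H).
z/H = 25030/26026 = 0.96173; exp(−0.96173) = 0.38223.
P = 385 × 0.38223 = 147.16 kPa.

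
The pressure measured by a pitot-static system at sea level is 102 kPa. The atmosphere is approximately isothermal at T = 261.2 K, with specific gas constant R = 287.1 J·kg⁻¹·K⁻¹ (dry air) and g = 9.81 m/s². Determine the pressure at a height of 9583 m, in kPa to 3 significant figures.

Scale height: H = RT/g = 287.1 × 261.2 / 9.81 = 7644.3 m.
Barometric formula: P = P₀ exp(−z/H).
z/H = 9583.0/7644.3 = 1.2536; exp(−1.2536) = 0.28548.
P = 102 × 0.28548 = 29.119 kPa.

P ≈ 29.1 kPa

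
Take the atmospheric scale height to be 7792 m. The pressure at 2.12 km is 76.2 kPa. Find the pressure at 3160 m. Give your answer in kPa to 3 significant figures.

Between two levels, P₂ = P₁ exp(−Δz/H) with Δz = z₂ − z₁.
Δz = 3160.0 − 2120.0 = 1040.0 m; Δz/H = 1040.0/7792.0 = 0.13347.
P₂ = 76.2 × exp(−0.13347) = 76.2 × 0.87505 = 66.679 kPa.

P ≈ 66.7 kPa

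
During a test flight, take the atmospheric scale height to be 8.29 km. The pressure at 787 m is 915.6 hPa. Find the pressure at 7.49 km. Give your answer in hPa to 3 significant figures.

P ≈ 408 hPa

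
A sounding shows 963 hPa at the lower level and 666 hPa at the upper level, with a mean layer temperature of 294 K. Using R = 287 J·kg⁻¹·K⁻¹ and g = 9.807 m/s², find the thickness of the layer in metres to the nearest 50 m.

Δz ≈ 3150 m

Hypsometric equation: Δz = (R T̄/g) ln(P₁/P₂).
R T̄/g = 287 × 294 / 9.807 = 8603.9 m.
ln(963/666) = ln(1.4459) = 0.36873.
Δz = 8603.9 × 0.36873 = 3172.5 m.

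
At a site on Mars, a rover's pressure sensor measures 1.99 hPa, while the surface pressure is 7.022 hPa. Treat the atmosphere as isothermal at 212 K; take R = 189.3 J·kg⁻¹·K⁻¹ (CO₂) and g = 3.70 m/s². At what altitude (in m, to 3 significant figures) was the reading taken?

z ≈ 13700 m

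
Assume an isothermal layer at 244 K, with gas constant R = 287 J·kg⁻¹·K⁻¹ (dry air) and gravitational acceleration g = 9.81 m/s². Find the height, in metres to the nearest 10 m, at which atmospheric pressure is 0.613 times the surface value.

Scale height: H = RT/g = 287 × 244 / 9.81 = 7138.4 m.
Set P/P₀ = exp(−z/H) = 0.613, so z = −H ln(0.613).
−ln(0.613) = 0.48939; z = 7138.4 × 0.48939 = 3493.5 m.

z ≈ 3490 m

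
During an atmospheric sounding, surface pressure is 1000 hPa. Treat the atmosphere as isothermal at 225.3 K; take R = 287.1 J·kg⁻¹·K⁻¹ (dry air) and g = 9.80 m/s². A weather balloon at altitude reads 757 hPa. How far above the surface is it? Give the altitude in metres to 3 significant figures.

z ≈ 1840 m

Scale height: H = RT/g = 287.1 × 225.3 / 9.80 = 6600.4 m.
Invert the barometric formula: z = H ln(P₀/P).
P₀/P = 1000/757 = 1.3210; ln(1.3210) = 0.27839.
z = 6600.4 × 0.27839 = 1837.5 m.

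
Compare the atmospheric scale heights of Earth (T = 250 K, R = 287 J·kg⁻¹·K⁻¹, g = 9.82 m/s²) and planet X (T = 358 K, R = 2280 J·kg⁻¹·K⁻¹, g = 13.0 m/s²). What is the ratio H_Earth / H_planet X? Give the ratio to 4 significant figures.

H_Earth/H_planet X ≈ 0.1164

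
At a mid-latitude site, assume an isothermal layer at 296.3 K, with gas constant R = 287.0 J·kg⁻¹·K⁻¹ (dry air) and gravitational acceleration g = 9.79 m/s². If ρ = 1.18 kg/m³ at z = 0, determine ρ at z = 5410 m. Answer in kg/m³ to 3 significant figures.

Scale height: H = RT/g = 287.0 × 296.3 / 9.79 = 8686.2 m.
In an isothermal atmosphere, density decays like pressure: ρ = ρ₀ exp(−z/H).
z/H = 5410.0/8686.2 = 0.62283; exp(−0.62283) = 0.53642.
ρ = 1.18 × 0.53642 = 0.63298 kg/m³.

ρ ≈ 0.633 kg/m³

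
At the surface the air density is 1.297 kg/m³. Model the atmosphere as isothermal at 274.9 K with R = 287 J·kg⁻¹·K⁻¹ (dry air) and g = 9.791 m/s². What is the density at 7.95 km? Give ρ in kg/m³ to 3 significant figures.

Scale height: H = RT/g = 287 × 274.9 / 9.791 = 8058.0 m.
In an isothermal atmosphere, density decays like pressure: ρ = ρ₀ exp(−z/H).
z/H = 7950.0/8058.0 = 0.98660; exp(−0.98660) = 0.37284.
ρ = 1.297 × 0.37284 = 0.48357 kg/m³.

ρ ≈ 0.484 kg/m³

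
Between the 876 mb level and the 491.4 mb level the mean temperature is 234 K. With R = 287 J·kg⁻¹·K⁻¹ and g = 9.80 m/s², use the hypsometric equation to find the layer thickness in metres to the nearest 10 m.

Hypsometric equation: Δz = (R T̄/g) ln(P₁/P₂).
R T̄/g = 287 × 234 / 9.80 = 6852.9 m.
ln(876/491.4) = ln(1.7827) = 0.57813.
Δz = 6852.9 × 0.57813 = 3961.9 m.

Δz ≈ 3960 m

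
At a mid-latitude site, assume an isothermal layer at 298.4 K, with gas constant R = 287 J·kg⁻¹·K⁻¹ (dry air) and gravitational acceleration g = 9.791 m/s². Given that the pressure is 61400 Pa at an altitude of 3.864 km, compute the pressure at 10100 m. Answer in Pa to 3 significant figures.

Scale height: H = RT/g = 287 × 298.4 / 9.791 = 8746.9 m.
Between two levels, P₂ = P₁ exp(−Δz/H) with Δz = z₂ − z₁.
Δz = 10100 − 3864.0 = 6236.0 m; Δz/H = 6236.0/8746.9 = 0.71294.
P₂ = 61400 × exp(−0.71294) = 61400 × 0.49020 = 30098 Pa.

P ≈ 30100 Pa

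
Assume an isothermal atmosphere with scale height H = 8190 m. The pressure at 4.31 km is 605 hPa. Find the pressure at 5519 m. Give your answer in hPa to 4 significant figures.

Between two levels, P₂ = P₁ exp(−Δz/H) with Δz = z₂ − z₁.
Δz = 5519.0 − 4310.0 = 1209.0 m; Δz/H = 1209.0/8190.0 = 0.14762.
P₂ = 605 × exp(−0.14762) = 605 × 0.86276 = 521.97 hPa.

P ≈ 522.0 hPa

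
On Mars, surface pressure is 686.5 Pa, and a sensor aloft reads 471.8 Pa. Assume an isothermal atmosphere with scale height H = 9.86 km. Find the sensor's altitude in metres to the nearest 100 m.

Invert the barometric formula: z = H ln(P₀/P).
P₀/P = 686.5/471.8 = 1.4551; ln(1.4551) = 0.37507.
z = 9860.0 × 0.37507 = 3698.2 m.

z ≈ 3700 m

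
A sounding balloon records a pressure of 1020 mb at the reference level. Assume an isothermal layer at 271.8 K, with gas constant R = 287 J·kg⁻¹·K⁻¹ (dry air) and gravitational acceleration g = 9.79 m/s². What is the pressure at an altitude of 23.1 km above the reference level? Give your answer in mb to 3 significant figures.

Scale height: H = RT/g = 287 × 271.8 / 9.79 = 7968.0 m.
Barometric formula: P = P₀ exp(−z/H).
z/H = 23100/7968.0 = 2.8991; exp(−2.8991) = 0.055073.
P = 1020 × 0.055073 = 56.174 mb.

P ≈ 56.2 mb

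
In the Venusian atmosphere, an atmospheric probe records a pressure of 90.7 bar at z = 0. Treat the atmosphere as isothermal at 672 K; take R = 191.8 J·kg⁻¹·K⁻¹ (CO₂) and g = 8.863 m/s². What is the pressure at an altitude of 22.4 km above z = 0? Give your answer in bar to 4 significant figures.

Scale height: H = RT/g = 191.8 × 672 / 8.863 = 14542 m.
Barometric formula: P = P₀ exp(−z/H).
z/H = 22400/14542 = 1.5404; exp(−1.5404) = 0.21430.
P = 90.7 × 0.21430 = 19.437 bar.

P ≈ 19.44 bar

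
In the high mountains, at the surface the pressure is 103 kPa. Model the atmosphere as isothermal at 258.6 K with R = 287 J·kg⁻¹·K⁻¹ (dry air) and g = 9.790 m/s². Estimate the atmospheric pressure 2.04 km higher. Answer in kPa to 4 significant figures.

Scale height: H = RT/g = 287 × 258.6 / 9.790 = 7581.0 m.
Barometric formula: P = P₀ exp(−z/H).
z/H = 2040.0/7581.0 = 0.26909; exp(−0.26909) = 0.76407.
P = 103 × 0.76407 = 78.699 kPa.

P ≈ 78.70 kPa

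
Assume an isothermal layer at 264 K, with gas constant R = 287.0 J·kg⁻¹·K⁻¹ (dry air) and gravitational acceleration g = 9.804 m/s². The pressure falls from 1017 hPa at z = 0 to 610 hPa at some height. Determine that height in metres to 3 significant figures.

z ≈ 3950 m

Scale height: H = RT/g = 287.0 × 264 / 9.804 = 7728.3 m.
Invert the barometric formula: z = H ln(P₀/P).
P₀/P = 1017/610 = 1.6672; ln(1.6672) = 0.51115.
z = 7728.3 × 0.51115 = 3950.3 m.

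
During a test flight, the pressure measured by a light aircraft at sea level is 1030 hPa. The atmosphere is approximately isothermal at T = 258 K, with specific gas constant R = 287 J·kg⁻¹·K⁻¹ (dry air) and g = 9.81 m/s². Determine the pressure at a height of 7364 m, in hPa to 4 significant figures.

Scale height: H = RT/g = 287 × 258 / 9.81 = 7548.0 m.
Barometric formula: P = P₀ exp(−z/H).
z/H = 7364.0/7548.0 = 0.97562; exp(−0.97562) = 0.37696.
P = 1030 × 0.37696 = 388.27 hPa.

P ≈ 388.3 hPa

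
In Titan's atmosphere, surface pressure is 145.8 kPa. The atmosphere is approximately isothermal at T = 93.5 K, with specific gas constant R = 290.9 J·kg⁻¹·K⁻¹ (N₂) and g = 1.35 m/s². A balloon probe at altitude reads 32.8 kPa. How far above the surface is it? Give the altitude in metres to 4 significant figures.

z ≈ 30060 m

Scale height: H = RT/g = 290.9 × 93.5 / 1.35 = 20148 m.
Invert the barometric formula: z = H ln(P₀/P).
P₀/P = 145.8/32.8 = 4.4451; ln(4.4451) = 1.4918.
z = 20148 × 1.4918 = 30057 m.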